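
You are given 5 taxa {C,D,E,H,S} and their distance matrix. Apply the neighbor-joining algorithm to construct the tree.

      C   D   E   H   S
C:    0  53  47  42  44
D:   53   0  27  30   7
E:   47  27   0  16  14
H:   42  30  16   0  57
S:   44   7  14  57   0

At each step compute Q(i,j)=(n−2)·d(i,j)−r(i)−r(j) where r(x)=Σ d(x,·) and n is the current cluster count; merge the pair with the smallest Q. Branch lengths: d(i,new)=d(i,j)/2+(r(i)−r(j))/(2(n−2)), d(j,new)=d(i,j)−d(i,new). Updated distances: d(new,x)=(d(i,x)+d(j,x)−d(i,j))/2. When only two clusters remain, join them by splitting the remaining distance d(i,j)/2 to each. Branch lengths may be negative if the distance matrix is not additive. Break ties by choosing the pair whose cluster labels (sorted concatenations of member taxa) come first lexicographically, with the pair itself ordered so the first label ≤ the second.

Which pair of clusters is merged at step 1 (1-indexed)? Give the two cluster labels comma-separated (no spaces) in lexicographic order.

D,S

step 1: merge (D,S) at d=7, Q=-218; branch lengths D→8/3, S→13/3; new cluster DS
  updated: d(C,DS)=45, d(DS,E)=17, d(DS,H)=40
step 2: merge (C,H) at d=42, Q=-148; branch lengths C→30, H→12; new cluster CH
  updated: d(CH,DS)=43/2, d(CH,E)=21/2
step 3: merge (CH,DS) at d=43/2, Q=-49; branch lengths CH→15/2, DS→14; new cluster CDHS
  updated: d(CDHS,E)=3
step 4: merge (CDHS,E) at d=3; branch lengths CDHS→3/2, E→3/2; new cluster CDEHS
final tree: (((C:30,H:12):15/2,(D:8/3,S:13/3):14):3/2,E:3/2)
total length: 147/2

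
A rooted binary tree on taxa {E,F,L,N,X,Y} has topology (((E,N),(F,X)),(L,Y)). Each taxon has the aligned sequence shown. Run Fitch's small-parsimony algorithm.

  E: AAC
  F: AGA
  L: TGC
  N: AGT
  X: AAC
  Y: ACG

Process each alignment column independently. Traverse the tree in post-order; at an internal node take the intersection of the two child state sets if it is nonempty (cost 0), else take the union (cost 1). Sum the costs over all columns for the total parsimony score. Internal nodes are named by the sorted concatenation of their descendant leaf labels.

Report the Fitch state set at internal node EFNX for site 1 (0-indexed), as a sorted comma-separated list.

A,G

site 0, node EN: E={A} ∩ N={A} → {A} (+0)
site 0, node FX: F={A} ∩ X={A} → {A} (+0)
site 0, node EFNX: EN={A} ∩ FX={A} → {A} (+0)
site 0, node LY: L={T} ∪ Y={A} → {A,T} (+1)
site 0, node EFLNXY: EFNX={A} ∩ LY={A,T} → {A} (+0)
site 1, node EN: E={A} ∪ N={G} → {A,G} (+1)
site 1, node FX: F={G} ∪ X={A} → {A,G} (+1)
site 1, node EFNX: EN={A,G} ∩ FX={A,G} → {A,G} (+0)
site 1, node LY: L={G} ∪ Y={C} → {C,G} (+1)
site 1, node EFLNXY: EFNX={A,G} ∩ LY={C,G} → {G} (+0)
site 2, node EN: E={C} ∪ N={T} → {C,T} (+1)
site 2, node FX: F={A} ∪ X={C} → {A,C} (+1)
site 2, node EFNX: EN={C,T} ∩ FX={A,C} → {C} (+0)
site 2, node LY: L={C} ∪ Y={G} → {C,G} (+1)
site 2, node EFLNXY: EFNX={C} ∩ LY={C,G} → {C} (+0)
per-site changes: [1, 3, 3]; total = 7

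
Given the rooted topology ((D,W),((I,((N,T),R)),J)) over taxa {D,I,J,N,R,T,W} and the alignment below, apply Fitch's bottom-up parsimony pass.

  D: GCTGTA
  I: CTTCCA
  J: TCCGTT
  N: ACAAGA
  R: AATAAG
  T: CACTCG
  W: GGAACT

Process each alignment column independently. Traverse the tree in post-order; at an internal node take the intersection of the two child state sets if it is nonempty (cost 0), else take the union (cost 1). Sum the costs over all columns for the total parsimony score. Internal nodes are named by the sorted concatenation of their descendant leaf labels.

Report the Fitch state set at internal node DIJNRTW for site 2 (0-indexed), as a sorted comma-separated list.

T

[col 0] DW: children D:{G}, W:{G} ∩→ {G}; cost 0
[col 0] NT: children N:{A}, T:{C} ∪→ {A,C}; cost 1
[col 0] NRT: children NT:{A,C}, R:{A} ∩→ {A}; cost 0
[col 0] INRT: children I:{C}, NRT:{A} ∪→ {A,C}; cost 1
[col 0] IJNRT: children INRT:{A,C}, J:{T} ∪→ {A,C,T}; cost 1
[col 0] DIJNRTW: children DW:{G}, IJNRT:{A,C,T} ∪→ {A,C,G,T}; cost 1
[col 1] DW: children D:{C}, W:{G} ∪→ {C,G}; cost 1
[col 1] NT: children N:{C}, T:{A} ∪→ {A,C}; cost 1
[col 1] NRT: children NT:{A,C}, R:{A} ∩→ {A}; cost 0
[col 1] INRT: children I:{T}, NRT:{A} ∪→ {A,T}; cost 1
[col 1] IJNRT: children INRT:{A,T}, J:{C} ∪→ {A,C,T}; cost 1
[col 1] DIJNRTW: children DW:{C,G}, IJNRT:{A,C,T} ∩→ {C}; cost 0
[col 2] DW: children D:{T}, W:{A} ∪→ {A,T}; cost 1
[col 2] NT: children N:{A}, T:{C} ∪→ {A,C}; cost 1
[col 2] NRT: children NT:{A,C}, R:{T} ∪→ {A,C,T}; cost 1
[col 2] INRT: children I:{T}, NRT:{A,C,T} ∩→ {T}; cost 0
[col 2] IJNRT: children INRT:{T}, J:{C} ∪→ {C,T}; cost 1
[col 2] DIJNRTW: children DW:{A,T}, IJNRT:{C,T} ∩→ {T}; cost 0
[col 3] DW: children D:{G}, W:{A} ∪→ {A,G}; cost 1
[col 3] NT: children N:{A}, T:{T} ∪→ {A,T}; cost 1
[col 3] NRT: children NT:{A,T}, R:{A} ∩→ {A}; cost 0
[col 3] INRT: children I:{C}, NRT:{A} ∪→ {A,C}; cost 1
[col 3] IJNRT: children INRT:{A,C}, J:{G} ∪→ {A,C,G}; cost 1
[col 3] DIJNRTW: children DW:{A,G}, IJNRT:{A,C,G} ∩→ {A,G}; cost 0
[col 4] DW: children D:{T}, W:{C} ∪→ {C,T}; cost 1
[col 4] NT: children N:{G}, T:{C} ∪→ {C,G}; cost 1
[col 4] NRT: children NT:{C,G}, R:{A} ∪→ {A,C,G}; cost 1
[col 4] INRT: children I:{C}, NRT:{A,C,G} ∩→ {C}; cost 0
[col 4] IJNRT: children INRT:{C}, J:{T} ∪→ {C,T}; cost 1
[col 4] DIJNRTW: children DW:{C,T}, IJNRT:{C,T} ∩→ {C,T}; cost 0
[col 5] DW: children D:{A}, W:{T} ∪→ {A,T}; cost 1
[col 5] NT: children N:{A}, T:{G} ∪→ {A,G}; cost 1
[col 5] NRT: children NT:{A,G}, R:{G} ∩→ {G}; cost 0
[col 5] INRT: children I:{A}, NRT:{G} ∪→ {A,G}; cost 1
[col 5] IJNRT: children INRT:{A,G}, J:{T} ∪→ {A,G,T}; cost 1
[col 5] DIJNRTW: children DW:{A,T}, IJNRT:{A,G,T} ∩→ {A,T}; cost 0
per-site changes: [4, 4, 4, 4, 4, 4]; total = 24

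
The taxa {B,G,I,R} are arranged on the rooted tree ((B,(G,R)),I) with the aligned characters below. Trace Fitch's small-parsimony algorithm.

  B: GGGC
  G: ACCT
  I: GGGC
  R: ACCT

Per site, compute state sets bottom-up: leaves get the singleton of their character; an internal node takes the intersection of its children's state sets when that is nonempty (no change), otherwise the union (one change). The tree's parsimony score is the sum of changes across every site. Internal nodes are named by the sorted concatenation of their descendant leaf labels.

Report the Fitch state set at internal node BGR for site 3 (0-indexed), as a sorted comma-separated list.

GR@0: {A} ∩ {A} = {A} (intersection, +0)
BGR@0: {G} ∪ {A} = {A,G} (union, +1)
BGIR@0: {A,G} ∩ {G} = {G} (intersection, +0)
GR@1: {C} ∩ {C} = {C} (intersection, +0)
BGR@1: {G} ∪ {C} = {C,G} (union, +1)
BGIR@1: {C,G} ∩ {G} = {G} (intersection, +0)
GR@2: {C} ∩ {C} = {C} (intersection, +0)
BGR@2: {G} ∪ {C} = {C,G} (union, +1)
BGIR@2: {C,G} ∩ {G} = {G} (intersection, +0)
GR@3: {T} ∩ {T} = {T} (intersection, +0)
BGR@3: {C} ∪ {T} = {C,T} (union, +1)
BGIR@3: {C,T} ∩ {C} = {C} (intersection, +0)
per-site changes: [1, 1, 1, 1]; total = 4

C,T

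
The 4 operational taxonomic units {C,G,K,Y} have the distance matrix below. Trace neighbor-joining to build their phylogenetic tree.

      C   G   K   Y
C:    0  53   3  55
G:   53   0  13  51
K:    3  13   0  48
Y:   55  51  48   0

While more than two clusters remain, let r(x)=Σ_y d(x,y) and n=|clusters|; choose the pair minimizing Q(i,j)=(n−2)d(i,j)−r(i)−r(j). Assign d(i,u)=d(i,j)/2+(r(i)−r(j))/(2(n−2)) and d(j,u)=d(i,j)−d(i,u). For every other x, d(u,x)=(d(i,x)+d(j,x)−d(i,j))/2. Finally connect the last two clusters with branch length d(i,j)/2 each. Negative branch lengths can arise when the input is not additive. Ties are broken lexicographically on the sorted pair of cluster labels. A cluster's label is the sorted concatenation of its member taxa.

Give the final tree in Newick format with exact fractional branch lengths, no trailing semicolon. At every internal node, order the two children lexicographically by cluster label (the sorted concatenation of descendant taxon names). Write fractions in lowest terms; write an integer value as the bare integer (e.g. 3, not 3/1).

step 1: merge (C,K) at d=3, Q=-169; branch lengths C→53/4, K→-41/4; new cluster CK
  updated: d(CK,G)=63/2, d(CK,Y)=50
step 2: merge (CK,G) at d=63/2, Q=-265/2; branch lengths CK→61/4, G→65/4; new cluster CGK
  updated: d(CGK,Y)=139/4
step 3: merge (CGK,Y) at d=139/4; branch lengths CGK→139/8, Y→139/8; new cluster CGKY
final tree: (((C:53/4,K:-41/4):61/4,G:65/4):139/8,Y:139/8)
total length: 277/4

(((C:53/4,K:-41/4):61/4,G:65/4):139/8,Y:139/8)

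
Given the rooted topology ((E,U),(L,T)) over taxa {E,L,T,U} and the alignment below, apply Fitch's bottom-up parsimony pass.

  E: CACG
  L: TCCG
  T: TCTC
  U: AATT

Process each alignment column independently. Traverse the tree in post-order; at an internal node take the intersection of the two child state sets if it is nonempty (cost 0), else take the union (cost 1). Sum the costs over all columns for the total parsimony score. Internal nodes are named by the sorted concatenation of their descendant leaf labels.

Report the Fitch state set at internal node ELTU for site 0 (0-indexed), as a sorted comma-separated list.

EU@0: {C} ∪ {A} = {A,C} (union, +1)
LT@0: {T} ∩ {T} = {T} (intersection, +0)
ELTU@0: {A,C} ∪ {T} = {A,C,T} (union, +1)
EU@1: {A} ∩ {A} = {A} (intersection, +0)
LT@1: {C} ∩ {C} = {C} (intersection, +0)
ELTU@1: {A} ∪ {C} = {A,C} (union, +1)
EU@2: {C} ∪ {T} = {C,T} (union, +1)
LT@2: {C} ∪ {T} = {C,T} (union, +1)
ELTU@2: {C,T} ∩ {C,T} = {C,T} (intersection, +0)
EU@3: {G} ∪ {T} = {G,T} (union, +1)
LT@3: {G} ∪ {C} = {C,G} (union, +1)
ELTU@3: {G,T} ∩ {C,G} = {G} (intersection, +0)
per-site changes: [2, 1, 2, 2]; total = 7

A,C,T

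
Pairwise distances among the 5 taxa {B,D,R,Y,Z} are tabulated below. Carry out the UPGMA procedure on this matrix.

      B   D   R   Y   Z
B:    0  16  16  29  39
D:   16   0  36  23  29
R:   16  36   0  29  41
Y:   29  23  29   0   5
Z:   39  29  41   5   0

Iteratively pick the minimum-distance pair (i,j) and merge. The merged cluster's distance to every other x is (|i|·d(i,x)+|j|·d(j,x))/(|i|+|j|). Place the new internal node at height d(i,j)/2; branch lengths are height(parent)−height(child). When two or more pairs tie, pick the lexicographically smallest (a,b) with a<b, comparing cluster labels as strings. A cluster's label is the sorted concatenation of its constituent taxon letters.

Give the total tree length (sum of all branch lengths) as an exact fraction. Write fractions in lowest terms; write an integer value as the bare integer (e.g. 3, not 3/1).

331/6

iteration 1: select Y,Z (d=5); attach at lengths (5/2, 5/2); label the merged cluster YZ
  updated: d(B,YZ)=34, d(D,YZ)=26, d(R,YZ)=35
iteration 2: select B,D (d=16); attach at lengths (8, 8); label the merged cluster BD
  updated: d(BD,R)=26, d(BD,YZ)=30
iteration 3: select BD,R (d=26); attach at lengths (5, 13); label the merged cluster BDR
  updated: d(BDR,YZ)=95/3
iteration 4: select BDR,YZ (d=95/3); attach at lengths (17/6, 40/3); label the merged cluster BDRYZ
final tree: (((B:8,D:8):5,R:13):17/6,(Y:5/2,Z:5/2):40/3)
total length: 331/6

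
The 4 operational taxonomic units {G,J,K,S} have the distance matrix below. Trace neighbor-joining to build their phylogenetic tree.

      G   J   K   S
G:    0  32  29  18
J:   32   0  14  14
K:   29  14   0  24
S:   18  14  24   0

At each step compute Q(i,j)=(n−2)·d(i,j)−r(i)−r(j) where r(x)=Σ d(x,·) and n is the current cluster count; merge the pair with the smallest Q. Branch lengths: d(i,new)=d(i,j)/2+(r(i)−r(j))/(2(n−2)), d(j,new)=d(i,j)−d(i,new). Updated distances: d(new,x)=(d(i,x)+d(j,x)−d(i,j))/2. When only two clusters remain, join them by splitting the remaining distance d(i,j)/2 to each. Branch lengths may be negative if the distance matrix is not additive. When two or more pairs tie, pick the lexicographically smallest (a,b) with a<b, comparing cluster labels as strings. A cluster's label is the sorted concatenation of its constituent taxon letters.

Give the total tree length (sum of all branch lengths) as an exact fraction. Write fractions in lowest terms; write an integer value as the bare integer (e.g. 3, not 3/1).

163/4

iteration 1: select G,S (d=18, Q=-99); attach at lengths (59/4, 13/4); label the merged cluster GS
  updated: d(GS,J)=14, d(GS,K)=35/2
iteration 2: select GS,J (d=14, Q=-91/2); attach at lengths (35/4, 21/4); label the merged cluster GJS
  updated: d(GJS,K)=35/4
iteration 3: select GJS,K (d=35/4); attach at lengths (35/8, 35/8); label the merged cluster GJKS
final tree: (((G:59/4,S:13/4):35/4,J:21/4):35/8,K:35/8)
total length: 163/4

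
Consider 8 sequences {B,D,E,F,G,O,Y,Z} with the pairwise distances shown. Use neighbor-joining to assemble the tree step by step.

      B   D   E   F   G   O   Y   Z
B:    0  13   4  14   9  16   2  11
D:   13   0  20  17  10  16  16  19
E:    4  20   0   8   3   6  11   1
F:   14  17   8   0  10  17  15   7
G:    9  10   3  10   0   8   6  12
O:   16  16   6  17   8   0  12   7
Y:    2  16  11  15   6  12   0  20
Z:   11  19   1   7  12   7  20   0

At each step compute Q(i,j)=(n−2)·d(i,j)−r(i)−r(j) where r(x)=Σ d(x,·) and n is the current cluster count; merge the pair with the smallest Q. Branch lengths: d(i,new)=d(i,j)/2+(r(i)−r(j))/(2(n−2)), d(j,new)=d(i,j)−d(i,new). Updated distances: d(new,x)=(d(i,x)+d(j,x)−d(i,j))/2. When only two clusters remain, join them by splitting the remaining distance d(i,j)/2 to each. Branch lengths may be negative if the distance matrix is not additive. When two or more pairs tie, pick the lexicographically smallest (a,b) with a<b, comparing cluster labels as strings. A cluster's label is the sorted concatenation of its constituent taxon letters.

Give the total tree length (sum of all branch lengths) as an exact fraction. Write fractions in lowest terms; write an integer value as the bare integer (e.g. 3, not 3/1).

step 1: merge (B,Y) at d=2, Q=-139; branch lengths B→-1/12, Y→25/12; new cluster BY
  updated: d(BY,D)=27/2, d(BY,E)=13/2, d(BY,F)=27/2, d(BY,G)=13/2, d(BY,O)=13, d(BY,Z)=29/2
step 2: merge (E,Z) at d=1, Q=-100; branch lengths E→-11/10, Z→21/10; new cluster EZ
  updated: d(BY,EZ)=10, d(D,EZ)=19, d(EZ,F)=7, d(EZ,G)=7, d(EZ,O)=6
step 3: merge (EZ,F) at d=7, Q=-171/2; branch lengths EZ→25/16, F→87/16; new cluster EFZ
  updated: d(BY,EFZ)=33/4, d(D,EFZ)=29/2, d(EFZ,G)=5, d(EFZ,O)=8
step 4: merge (EFZ,O) at d=8, Q=-227/4; branch lengths EFZ→59/24, O→133/24; new cluster EFOZ
  updated: d(BY,EFOZ)=53/8, d(D,EFOZ)=45/4, d(EFOZ,G)=5/2
step 5: merge (BY,D) at d=27/2, Q=-275/8; branch lengths BY→151/32, D→281/32; new cluster BDY
  updated: d(BDY,EFOZ)=35/16, d(BDY,G)=3/2
step 6: merge (BDY,EFOZ) at d=35/16, Q=-99/16; branch lengths BDY→19/32, EFOZ→51/32; new cluster BDEFOYZ
  updated: d(BDEFOYZ,G)=29/32
step 7: merge (BDEFOYZ,G) at d=29/32; branch lengths BDEFOYZ→29/64, G→29/64; new cluster BDEFGOYZ
final tree: ((((B:-1/12,Y:25/12):151/32,D:281/32):19/32,(((E:-11/10,Z:21/10):25/16,F:87/16):59/24,O:133/24):51/32):29/64,G:29/64)
total length: 1107/32

1107/32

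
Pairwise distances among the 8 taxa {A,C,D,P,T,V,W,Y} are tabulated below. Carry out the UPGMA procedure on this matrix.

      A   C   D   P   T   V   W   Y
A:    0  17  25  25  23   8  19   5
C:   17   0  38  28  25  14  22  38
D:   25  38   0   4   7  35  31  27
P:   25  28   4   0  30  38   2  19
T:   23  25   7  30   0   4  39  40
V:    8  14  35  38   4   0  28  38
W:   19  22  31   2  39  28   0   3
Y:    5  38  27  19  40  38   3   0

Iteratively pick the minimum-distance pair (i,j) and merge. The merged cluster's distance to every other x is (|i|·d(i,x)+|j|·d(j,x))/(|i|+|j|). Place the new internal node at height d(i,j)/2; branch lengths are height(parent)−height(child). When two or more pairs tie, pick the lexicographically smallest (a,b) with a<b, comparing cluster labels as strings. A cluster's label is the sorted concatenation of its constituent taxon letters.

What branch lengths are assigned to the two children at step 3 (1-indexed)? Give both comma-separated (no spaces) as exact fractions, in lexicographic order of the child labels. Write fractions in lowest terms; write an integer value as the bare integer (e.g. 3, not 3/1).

1. join P+W (d=2) ⇒ PW; edges |P|=1, |W|=1
  updated: d(A,PW)=22, d(C,PW)=25, d(D,PW)=35/2, d(PW,T)=69/2, d(PW,V)=33, d(PW,Y)=11
2. join T+V (d=4) ⇒ TV; edges |T|=2, |V|=2
  updated: d(A,TV)=31/2, d(C,TV)=39/2, d(D,TV)=21, d(PW,TV)=135/4, d(TV,Y)=39
3. join A+Y (d=5) ⇒ AY; edges |A|=5/2, |Y|=5/2
  updated: d(AY,C)=55/2, d(AY,D)=26, d(AY,PW)=33/2, d(AY,TV)=109/4
4. join AY+PW (d=33/2) ⇒ APWY; edges |AY|=23/4, |PW|=29/4
  updated: d(APWY,C)=105/4, d(APWY,D)=87/4, d(APWY,TV)=61/2
5. join C+TV (d=39/2) ⇒ CTV; edges |C|=39/4, |TV|=31/4
  updated: d(APWY,CTV)=349/12, d(CTV,D)=80/3
6. join APWY+D (d=87/4) ⇒ ADPWY; edges |APWY|=21/8, |D|=87/8
  updated: d(ADPWY,CTV)=143/5
7. join ADPWY+CTV (d=143/5) ⇒ ACDPTVWY; edges |ADPWY|=137/40, |CTV|=91/20
final tree: ((((A:5/2,Y:5/2):23/4,(P:1,W:1):29/4):21/8,D:87/8):137/40,(C:39/4,(T:2,V:2):31/4):91/20)
total length: 2519/40

5/2,5/2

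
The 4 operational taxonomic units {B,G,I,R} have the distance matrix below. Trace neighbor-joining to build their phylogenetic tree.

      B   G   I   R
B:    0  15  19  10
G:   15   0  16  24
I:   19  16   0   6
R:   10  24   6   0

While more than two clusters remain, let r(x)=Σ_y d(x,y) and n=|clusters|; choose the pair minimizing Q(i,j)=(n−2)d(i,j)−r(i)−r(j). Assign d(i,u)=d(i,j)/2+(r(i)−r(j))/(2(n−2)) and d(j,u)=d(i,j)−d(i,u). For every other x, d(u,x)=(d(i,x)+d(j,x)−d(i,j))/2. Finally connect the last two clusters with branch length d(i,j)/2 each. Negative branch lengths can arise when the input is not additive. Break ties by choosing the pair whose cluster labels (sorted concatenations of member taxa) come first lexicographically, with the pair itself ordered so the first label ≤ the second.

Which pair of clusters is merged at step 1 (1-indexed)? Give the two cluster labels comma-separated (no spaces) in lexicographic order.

1. join B+G (d=15, Q=-69) ⇒ BG; edges |B|=19/4, |G|=41/4
  updated: d(BG,I)=10, d(BG,R)=19/2
2. join BG+I (d=10, Q=-51/2) ⇒ BGI; edges |BG|=27/4, |I|=13/4
  updated: d(BGI,R)=11/4
3. join BGI+R (d=11/4) ⇒ BGIR; edges |BGI|=11/8, |R|=11/8
final tree: (((B:19/4,G:41/4):27/4,I:13/4):11/8,R:11/8)
total length: 111/4

B,G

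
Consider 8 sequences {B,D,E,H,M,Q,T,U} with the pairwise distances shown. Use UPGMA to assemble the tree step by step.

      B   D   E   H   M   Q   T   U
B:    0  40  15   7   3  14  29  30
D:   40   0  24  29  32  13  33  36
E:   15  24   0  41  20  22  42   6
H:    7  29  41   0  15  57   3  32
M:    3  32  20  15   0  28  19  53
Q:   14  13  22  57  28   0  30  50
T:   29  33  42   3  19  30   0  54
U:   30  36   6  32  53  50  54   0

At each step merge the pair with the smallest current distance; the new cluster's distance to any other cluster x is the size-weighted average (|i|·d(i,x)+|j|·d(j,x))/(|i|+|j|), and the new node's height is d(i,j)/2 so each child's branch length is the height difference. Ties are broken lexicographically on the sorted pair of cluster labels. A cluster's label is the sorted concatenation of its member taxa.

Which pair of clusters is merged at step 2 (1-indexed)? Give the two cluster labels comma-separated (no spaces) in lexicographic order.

1. join B+M (d=3) ⇒ BM; edges |B|=3/2, |M|=3/2
  updated: d(BM,D)=36, d(BM,E)=35/2, d(BM,H)=11, d(BM,Q)=21, d(BM,T)=24, d(BM,U)=83/2
2. join H+T (d=3) ⇒ HT; edges |H|=3/2, |T|=3/2
  updated: d(BM,HT)=35/2, d(D,HT)=31, d(E,HT)=83/2, d(HT,Q)=87/2, d(HT,U)=43
3. join E+U (d=6) ⇒ EU; edges |E|=3, |U|=3
  updated: d(BM,EU)=59/2, d(D,EU)=30, d(EU,HT)=169/4, d(EU,Q)=36
4. join D+Q (d=13) ⇒ DQ; edges |D|=13/2, |Q|=13/2
  updated: d(BM,DQ)=57/2, d(DQ,EU)=33, d(DQ,HT)=149/4
5. join BM+HT (d=35/2) ⇒ BHMT; edges |BM|=29/4, |HT|=29/4
  updated: d(BHMT,DQ)=263/8, d(BHMT,EU)=287/8
6. join BHMT+DQ (d=263/8) ⇒ BDHMQT; edges |BHMT|=123/16, |DQ|=159/16
  updated: d(BDHMQT,EU)=419/12
7. join BDHMQT+EU (d=419/12) ⇒ BDEHMQTU; edges |BDHMQT|=49/48, |EU|=347/24
final tree: ((((B:3/2,M:3/2):29/4,(H:3/2,T:3/2):29/4):123/16,(D:13/2,Q:13/2):159/16):49/48,(E:3,U:3):347/24)
total length: 3485/48

H,T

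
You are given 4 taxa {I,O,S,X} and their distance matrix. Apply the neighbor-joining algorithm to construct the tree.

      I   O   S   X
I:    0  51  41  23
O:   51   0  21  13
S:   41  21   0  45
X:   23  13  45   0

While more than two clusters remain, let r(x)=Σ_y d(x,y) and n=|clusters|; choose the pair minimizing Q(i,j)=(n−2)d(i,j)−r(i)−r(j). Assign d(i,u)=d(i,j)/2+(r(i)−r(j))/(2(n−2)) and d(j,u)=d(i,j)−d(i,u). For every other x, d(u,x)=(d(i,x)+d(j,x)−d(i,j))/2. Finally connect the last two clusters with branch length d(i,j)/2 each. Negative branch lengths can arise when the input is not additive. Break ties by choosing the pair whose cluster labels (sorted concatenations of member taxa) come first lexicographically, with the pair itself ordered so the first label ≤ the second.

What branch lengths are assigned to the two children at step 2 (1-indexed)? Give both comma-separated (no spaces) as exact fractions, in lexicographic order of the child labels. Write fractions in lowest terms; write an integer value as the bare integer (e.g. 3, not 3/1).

step 1: merge (I,X) at d=23, Q=-150; branch lengths I→20, X→3; new cluster IX
  updated: d(IX,O)=41/2, d(IX,S)=63/2
step 2: merge (IX,O) at d=41/2, Q=-73; branch lengths IX→31/2, O→5; new cluster IOX
  updated: d(IOX,S)=16
step 3: merge (IOX,S) at d=16; branch lengths IOX→8, S→8; new cluster IOSX
final tree: (((I:20,X:3):31/2,O:5):8,S:8)
total length: 119/2

31/2,5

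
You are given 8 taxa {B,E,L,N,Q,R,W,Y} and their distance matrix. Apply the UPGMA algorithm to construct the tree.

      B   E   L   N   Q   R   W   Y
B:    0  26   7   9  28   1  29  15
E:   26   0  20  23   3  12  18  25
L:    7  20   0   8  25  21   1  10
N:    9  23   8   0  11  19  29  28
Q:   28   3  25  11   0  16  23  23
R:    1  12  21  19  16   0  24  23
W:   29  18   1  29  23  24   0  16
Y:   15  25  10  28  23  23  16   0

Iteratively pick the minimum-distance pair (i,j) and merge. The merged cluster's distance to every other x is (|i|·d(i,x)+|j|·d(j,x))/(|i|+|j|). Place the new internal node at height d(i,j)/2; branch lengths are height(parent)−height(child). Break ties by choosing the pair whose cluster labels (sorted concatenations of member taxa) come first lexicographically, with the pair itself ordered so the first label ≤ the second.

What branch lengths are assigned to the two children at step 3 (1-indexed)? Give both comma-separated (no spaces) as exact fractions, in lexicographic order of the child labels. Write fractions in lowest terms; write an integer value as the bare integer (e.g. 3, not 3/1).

3/2,3/2

step 1: merge (B,R) at d=1; branch lengths B→1/2, R→1/2; new cluster BR
  updated: d(BR,E)=19, d(BR,L)=14, d(BR,N)=14, d(BR,Q)=22, d(BR,W)=53/2, d(BR,Y)=19
step 2: merge (L,W) at d=1; branch lengths L→1/2, W→1/2; new cluster LW
  updated: d(BR,LW)=81/4, d(E,LW)=19, d(LW,N)=37/2, d(LW,Q)=24, d(LW,Y)=13
step 3: merge (E,Q) at d=3; branch lengths E→3/2, Q→3/2; new cluster EQ
  updated: d(BR,EQ)=41/2, d(EQ,LW)=43/2, d(EQ,N)=17, d(EQ,Y)=24
step 4: merge (LW,Y) at d=13; branch lengths LW→6, Y→13/2; new cluster LWY
  updated: d(BR,LWY)=119/6, d(EQ,LWY)=67/3, d(LWY,N)=65/3
step 5: merge (BR,N) at d=14; branch lengths BR→13/2, N→7; new cluster BNR
  updated: d(BNR,EQ)=58/3, d(BNR,LWY)=184/9
step 6: merge (BNR,EQ) at d=58/3; branch lengths BNR→8/3, EQ→49/6; new cluster BENQR
  updated: d(BENQR,LWY)=106/5
step 7: merge (BENQR,LWY) at d=106/5; branch lengths BENQR→14/15, LWY→41/10; new cluster BELNQRWY
final tree: ((((B:1/2,R:1/2):13/2,N:7):8/3,(E:3/2,Q:3/2):49/6):14/15,((L:1/2,W:1/2):6,Y:13/2):41/10)
total length: 703/15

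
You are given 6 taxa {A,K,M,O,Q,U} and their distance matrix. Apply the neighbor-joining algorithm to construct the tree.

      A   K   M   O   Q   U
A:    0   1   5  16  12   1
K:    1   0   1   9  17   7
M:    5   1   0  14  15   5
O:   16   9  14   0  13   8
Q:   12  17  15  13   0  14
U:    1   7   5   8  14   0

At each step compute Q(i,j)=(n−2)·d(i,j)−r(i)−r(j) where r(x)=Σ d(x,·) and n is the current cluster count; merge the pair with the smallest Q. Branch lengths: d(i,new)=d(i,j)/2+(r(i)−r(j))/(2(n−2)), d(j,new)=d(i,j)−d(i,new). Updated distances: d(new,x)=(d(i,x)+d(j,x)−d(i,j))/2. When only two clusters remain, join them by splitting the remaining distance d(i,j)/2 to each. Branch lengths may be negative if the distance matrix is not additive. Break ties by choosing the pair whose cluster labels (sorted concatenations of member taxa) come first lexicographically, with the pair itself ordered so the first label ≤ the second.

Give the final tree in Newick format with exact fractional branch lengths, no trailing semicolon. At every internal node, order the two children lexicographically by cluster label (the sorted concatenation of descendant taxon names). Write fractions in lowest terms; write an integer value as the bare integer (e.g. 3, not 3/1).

1. join O+Q (d=13, Q=-79) ⇒ OQ; edges |O|=41/8, |Q|=63/8
  updated: d(A,OQ)=15/2, d(K,OQ)=13/2, d(M,OQ)=8, d(OQ,U)=9/2
2. join K+M (d=1, Q=-63/2) ⇒ KM; edges |K|=-1/12, |M|=13/12
  updated: d(A,KM)=5/2, d(KM,OQ)=27/4, d(KM,U)=11/2
3. join A+KM (d=5/2, Q=-83/4) ⇒ AKM; edges |A|=5/16, |KM|=35/16
  updated: d(AKM,OQ)=47/8, d(AKM,U)=2
4. join AKM+OQ (d=47/8, Q=-99/8) ⇒ AKMOQ; edges |AKM|=27/16, |OQ|=67/16
  updated: d(AKMOQ,U)=5/16
5. join AKMOQ+U (d=5/16) ⇒ AKMOQU; edges |AKMOQ|=5/32, |U|=5/32
final tree: (((A:5/16,(K:-1/12,M:13/12):35/16):27/16,(O:41/8,Q:63/8):67/16):5/32,U:5/32)
total length: 363/16

(((A:5/16,(K:-1/12,M:13/12):35/16):27/16,(O:41/8,Q:63/8):67/16):5/32,U:5/32)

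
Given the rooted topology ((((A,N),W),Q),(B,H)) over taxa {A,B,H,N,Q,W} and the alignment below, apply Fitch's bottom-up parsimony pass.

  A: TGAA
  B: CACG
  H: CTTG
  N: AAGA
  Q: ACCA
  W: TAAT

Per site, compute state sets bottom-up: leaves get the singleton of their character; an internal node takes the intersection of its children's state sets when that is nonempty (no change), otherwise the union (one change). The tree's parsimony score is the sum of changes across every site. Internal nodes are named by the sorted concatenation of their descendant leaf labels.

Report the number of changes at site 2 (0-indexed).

[col 0] AN: children A:{T}, N:{A} ∪→ {A,T}; cost 1
[col 0] ANW: children AN:{A,T}, W:{T} ∩→ {T}; cost 0
[col 0] ANQW: children ANW:{T}, Q:{A} ∪→ {A,T}; cost 1
[col 0] BH: children B:{C}, H:{C} ∩→ {C}; cost 0
[col 0] ABHNQW: children ANQW:{A,T}, BH:{C} ∪→ {A,C,T}; cost 1
[col 1] AN: children A:{G}, N:{A} ∪→ {A,G}; cost 1
[col 1] ANW: children AN:{A,G}, W:{A} ∩→ {A}; cost 0
[col 1] ANQW: children ANW:{A}, Q:{C} ∪→ {A,C}; cost 1
[col 1] BH: children B:{A}, H:{T} ∪→ {A,T}; cost 1
[col 1] ABHNQW: children ANQW:{A,C}, BH:{A,T} ∩→ {A}; cost 0
[col 2] AN: children A:{A}, N:{G} ∪→ {A,G}; cost 1
[col 2] ANW: children AN:{A,G}, W:{A} ∩→ {A}; cost 0
[col 2] ANQW: children ANW:{A}, Q:{C} ∪→ {A,C}; cost 1
[col 2] BH: children B:{C}, H:{T} ∪→ {C,T}; cost 1
[col 2] ABHNQW: children ANQW:{A,C}, BH:{C,T} ∩→ {C}; cost 0
[col 3] AN: children A:{A}, N:{A} ∩→ {A}; cost 0
[col 3] ANW: children AN:{A}, W:{T} ∪→ {A,T}; cost 1
[col 3] ANQW: children ANW:{A,T}, Q:{A} ∩→ {A}; cost 0
[col 3] BH: children B:{G}, H:{G} ∩→ {G}; cost 0
[col 3] ABHNQW: children ANQW:{A}, BH:{G} ∪→ {A,G}; cost 1
per-site changes: [3, 3, 3, 2]; total = 11

3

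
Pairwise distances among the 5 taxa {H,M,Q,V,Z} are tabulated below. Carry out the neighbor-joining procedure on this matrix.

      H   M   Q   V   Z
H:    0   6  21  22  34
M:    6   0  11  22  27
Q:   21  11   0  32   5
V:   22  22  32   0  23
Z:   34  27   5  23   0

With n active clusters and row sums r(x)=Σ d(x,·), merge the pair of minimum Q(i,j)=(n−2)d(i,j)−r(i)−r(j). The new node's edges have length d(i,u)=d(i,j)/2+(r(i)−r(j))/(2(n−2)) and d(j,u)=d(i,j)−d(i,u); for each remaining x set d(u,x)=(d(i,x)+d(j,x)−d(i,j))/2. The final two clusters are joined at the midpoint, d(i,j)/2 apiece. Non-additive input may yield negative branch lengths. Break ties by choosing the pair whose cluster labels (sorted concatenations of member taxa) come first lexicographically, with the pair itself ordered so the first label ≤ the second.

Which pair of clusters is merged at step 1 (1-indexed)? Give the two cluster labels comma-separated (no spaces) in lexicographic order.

Q,Z

1. join Q+Z (d=5, Q=-143) ⇒ QZ; edges |Q|=-5/6, |Z|=35/6
  updated: d(H,QZ)=25, d(M,QZ)=33/2, d(QZ,V)=25
2. join H+M (d=6, Q=-171/2) ⇒ HM; edges |H|=41/8, |M|=7/8
  updated: d(HM,QZ)=71/4, d(HM,V)=19
3. join HM+QZ (d=71/4, Q=-247/4) ⇒ HMQZ; edges |HM|=47/8, |QZ|=95/8
  updated: d(HMQZ,V)=105/8
4. join HMQZ+V (d=105/8) ⇒ HMQVZ; edges |HMQZ|=105/16, |V|=105/16
final tree: (((H:41/8,M:7/8):47/8,(Q:-5/6,Z:35/6):95/8):105/16,V:105/16)
total length: 335/8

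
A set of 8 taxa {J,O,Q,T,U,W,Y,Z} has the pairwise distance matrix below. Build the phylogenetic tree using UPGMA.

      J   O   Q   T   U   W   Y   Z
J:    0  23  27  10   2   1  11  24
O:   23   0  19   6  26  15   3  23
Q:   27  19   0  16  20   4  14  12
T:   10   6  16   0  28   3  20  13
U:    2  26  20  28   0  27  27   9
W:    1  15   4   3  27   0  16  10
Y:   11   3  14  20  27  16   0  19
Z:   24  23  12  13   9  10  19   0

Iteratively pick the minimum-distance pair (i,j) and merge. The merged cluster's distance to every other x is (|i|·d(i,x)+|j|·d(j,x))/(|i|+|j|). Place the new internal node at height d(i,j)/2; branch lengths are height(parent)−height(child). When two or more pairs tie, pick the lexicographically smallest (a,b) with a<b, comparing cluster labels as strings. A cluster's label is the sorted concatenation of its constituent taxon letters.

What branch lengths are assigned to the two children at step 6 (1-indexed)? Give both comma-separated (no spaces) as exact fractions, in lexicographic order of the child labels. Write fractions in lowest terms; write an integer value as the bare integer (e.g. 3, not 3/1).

iteration 1: select J,W (d=1); attach at lengths (1/2, 1/2); label the merged cluster JW
  updated: d(JW,O)=19, d(JW,Q)=31/2, d(JW,T)=13/2, d(JW,U)=29/2, d(JW,Y)=27/2, d(JW,Z)=17
iteration 2: select O,Y (d=3); attach at lengths (3/2, 3/2); label the merged cluster OY
  updated: d(JW,OY)=65/4, d(OY,Q)=33/2, d(OY,T)=13, d(OY,U)=53/2, d(OY,Z)=21
iteration 3: select JW,T (d=13/2); attach at lengths (11/4, 13/4); label the merged cluster JTW
  updated: d(JTW,OY)=91/6, d(JTW,Q)=47/3, d(JTW,U)=19, d(JTW,Z)=47/3
iteration 4: select U,Z (d=9); attach at lengths (9/2, 9/2); label the merged cluster UZ
  updated: d(JTW,UZ)=52/3, d(OY,UZ)=95/4, d(Q,UZ)=16
iteration 5: select JTW,OY (d=91/6); attach at lengths (13/3, 73/12); label the merged cluster JOTWY
  updated: d(JOTWY,Q)=16, d(JOTWY,UZ)=199/10
iteration 6: select JOTWY,Q (d=16); attach at lengths (5/12, 8); label the merged cluster JOQTWY
  updated: d(JOQTWY,UZ)=77/4
iteration 7: select JOQTWY,UZ (d=77/4); attach at lengths (13/8, 41/8); label the merged cluster JOQTUWYZ
final tree: (((((J:1/2,W:1/2):11/4,T:13/4):13/3,(O:3/2,Y:3/2):73/12):5/12,Q:8):13/8,(U:9/2,Z:9/2):41/8)
total length: 535/12

5/12,8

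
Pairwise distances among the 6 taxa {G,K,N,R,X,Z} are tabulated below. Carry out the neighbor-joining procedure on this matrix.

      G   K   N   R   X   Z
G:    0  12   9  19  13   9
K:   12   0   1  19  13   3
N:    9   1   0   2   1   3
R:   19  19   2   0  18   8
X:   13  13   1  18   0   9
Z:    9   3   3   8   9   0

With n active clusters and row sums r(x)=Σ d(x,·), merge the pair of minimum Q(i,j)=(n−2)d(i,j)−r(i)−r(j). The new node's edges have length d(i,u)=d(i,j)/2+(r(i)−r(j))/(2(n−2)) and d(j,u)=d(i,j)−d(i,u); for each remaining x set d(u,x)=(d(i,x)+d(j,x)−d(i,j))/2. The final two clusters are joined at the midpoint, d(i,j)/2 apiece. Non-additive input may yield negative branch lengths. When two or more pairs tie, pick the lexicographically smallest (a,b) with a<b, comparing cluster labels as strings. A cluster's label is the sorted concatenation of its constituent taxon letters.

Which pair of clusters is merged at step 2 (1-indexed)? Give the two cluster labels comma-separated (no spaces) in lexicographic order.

K,Z

iteration 1: select N,R (d=2, Q=-74); attach at lengths (-21/4, 29/4); label the merged cluster NR
  updated: d(G,NR)=13, d(K,NR)=9, d(NR,X)=17/2, d(NR,Z)=9/2
iteration 2: select K,Z (d=3, Q=-107/2); attach at lengths (41/12, -5/12); label the merged cluster KZ
  updated: d(G,KZ)=9, d(KZ,NR)=21/4, d(KZ,X)=19/2
iteration 3: select G,KZ (d=9, Q=-163/4); attach at lengths (117/16, 27/16); label the merged cluster GKZ
  updated: d(GKZ,NR)=37/8, d(GKZ,X)=27/4
iteration 4: select GKZ,NR (d=37/8, Q=-159/8); attach at lengths (23/16, 51/16); label the merged cluster GKNRZ
  updated: d(GKNRZ,X)=85/16
iteration 5: select GKNRZ,X (d=85/16); attach at lengths (85/32, 85/32); label the merged cluster GKNRXZ
final tree: (((G:117/16,(K:41/12,Z:-5/12):27/16):23/16,(N:-21/4,R:29/4):51/16):85/32,X:85/32)
total length: 383/16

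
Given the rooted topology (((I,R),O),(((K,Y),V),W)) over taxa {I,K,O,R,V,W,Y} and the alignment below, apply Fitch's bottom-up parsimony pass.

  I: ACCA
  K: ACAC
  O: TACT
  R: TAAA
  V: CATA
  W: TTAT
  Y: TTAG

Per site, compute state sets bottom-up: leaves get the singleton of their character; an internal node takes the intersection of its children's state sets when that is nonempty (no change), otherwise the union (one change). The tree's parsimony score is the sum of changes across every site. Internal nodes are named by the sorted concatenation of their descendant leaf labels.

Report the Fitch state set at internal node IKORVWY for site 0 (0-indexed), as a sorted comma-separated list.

IR@0: {A} ∪ {T} = {A,T} (union, +1)
IOR@0: {A,T} ∩ {T} = {T} (intersection, +0)
KY@0: {A} ∪ {T} = {A,T} (union, +1)
KVY@0: {A,T} ∪ {C} = {A,C,T} (union, +1)
KVWY@0: {A,C,T} ∩ {T} = {T} (intersection, +0)
IKORVWY@0: {T} ∩ {T} = {T} (intersection, +0)
IR@1: {C} ∪ {A} = {A,C} (union, +1)
IOR@1: {A,C} ∩ {A} = {A} (intersection, +0)
KY@1: {C} ∪ {T} = {C,T} (union, +1)
KVY@1: {C,T} ∪ {A} = {A,C,T} (union, +1)
KVWY@1: {A,C,T} ∩ {T} = {T} (intersection, +0)
IKORVWY@1: {A} ∪ {T} = {A,T} (union, +1)
IR@2: {C} ∪ {A} = {A,C} (union, +1)
IOR@2: {A,C} ∩ {C} = {C} (intersection, +0)
KY@2: {A} ∩ {A} = {A} (intersection, +0)
KVY@2: {A} ∪ {T} = {A,T} (union, +1)
KVWY@2: {A,T} ∩ {A} = {A} (intersection, +0)
IKORVWY@2: {C} ∪ {A} = {A,C} (union, +1)
IR@3: {A} ∩ {A} = {A} (intersection, +0)
IOR@3: {A} ∪ {T} = {A,T} (union, +1)
KY@3: {C} ∪ {G} = {C,G} (union, +1)
KVY@3: {C,G} ∪ {A} = {A,C,G} (union, +1)
KVWY@3: {A,C,G} ∪ {T} = {A,C,G,T} (union, +1)
IKORVWY@3: {A,T} ∩ {A,C,G,T} = {A,T} (intersection, +0)
per-site changes: [3, 4, 3, 4]; total = 14

T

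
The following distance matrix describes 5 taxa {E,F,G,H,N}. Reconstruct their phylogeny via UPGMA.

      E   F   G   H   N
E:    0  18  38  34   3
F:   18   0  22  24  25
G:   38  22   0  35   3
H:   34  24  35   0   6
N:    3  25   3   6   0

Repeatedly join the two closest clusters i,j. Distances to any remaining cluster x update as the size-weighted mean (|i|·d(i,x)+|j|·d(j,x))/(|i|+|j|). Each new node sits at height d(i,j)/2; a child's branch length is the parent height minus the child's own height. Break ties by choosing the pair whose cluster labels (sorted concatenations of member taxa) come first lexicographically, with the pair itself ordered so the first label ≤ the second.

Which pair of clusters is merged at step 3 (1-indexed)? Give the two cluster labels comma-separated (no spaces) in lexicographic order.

F,G

iteration 1: select E,N (d=3); attach at lengths (3/2, 3/2); label the merged cluster EN
  updated: d(EN,F)=43/2, d(EN,G)=41/2, d(EN,H)=20
iteration 2: select EN,H (d=20); attach at lengths (17/2, 10); label the merged cluster EHN
  updated: d(EHN,F)=67/3, d(EHN,G)=76/3
iteration 3: select F,G (d=22); attach at lengths (11, 11); label the merged cluster FG
  updated: d(EHN,FG)=143/6
iteration 4: select EHN,FG (d=143/6); attach at lengths (23/12, 11/12); label the merged cluster EFGHN
final tree: (((E:3/2,N:3/2):17/2,H:10):23/12,(F:11,G:11):11/12)
total length: 139/3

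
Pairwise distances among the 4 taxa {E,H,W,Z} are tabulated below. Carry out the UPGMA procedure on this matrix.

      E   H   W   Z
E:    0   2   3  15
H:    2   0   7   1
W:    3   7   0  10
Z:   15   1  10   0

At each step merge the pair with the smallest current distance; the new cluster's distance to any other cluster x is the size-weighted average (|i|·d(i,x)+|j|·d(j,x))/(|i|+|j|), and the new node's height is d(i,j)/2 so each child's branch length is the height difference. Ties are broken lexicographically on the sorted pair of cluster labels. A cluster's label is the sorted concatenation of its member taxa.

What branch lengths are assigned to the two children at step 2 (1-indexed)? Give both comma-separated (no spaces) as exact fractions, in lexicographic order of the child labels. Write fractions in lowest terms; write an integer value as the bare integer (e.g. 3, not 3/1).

1. join H+Z (d=1) ⇒ HZ; edges |H|=1/2, |Z|=1/2
  updated: d(E,HZ)=17/2, d(HZ,W)=17/2
2. join E+W (d=3) ⇒ EW; edges |E|=3/2, |W|=3/2
  updated: d(EW,HZ)=17/2
3. join EW+HZ (d=17/2) ⇒ EHWZ; edges |EW|=11/4, |HZ|=15/4
final tree: ((E:3/2,W:3/2):11/4,(H:1/2,Z:1/2):15/4)
total length: 21/2

3/2,3/2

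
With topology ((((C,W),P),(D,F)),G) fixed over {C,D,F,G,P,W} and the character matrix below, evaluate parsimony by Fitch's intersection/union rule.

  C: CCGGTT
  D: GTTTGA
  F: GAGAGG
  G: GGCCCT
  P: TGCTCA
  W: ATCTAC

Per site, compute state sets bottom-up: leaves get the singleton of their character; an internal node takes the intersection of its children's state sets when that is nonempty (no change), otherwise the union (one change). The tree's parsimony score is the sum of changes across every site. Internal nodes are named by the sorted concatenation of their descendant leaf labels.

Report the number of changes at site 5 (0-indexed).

4

CW@0: {C} ∪ {A} = {A,C} (union, +1)
CPW@0: {A,C} ∪ {T} = {A,C,T} (union, +1)
DF@0: {G} ∩ {G} = {G} (intersection, +0)
CDFPW@0: {A,C,T} ∪ {G} = {A,C,G,T} (union, +1)
CDFGPW@0: {A,C,G,T} ∩ {G} = {G} (intersection, +0)
CW@1: {C} ∪ {T} = {C,T} (union, +1)
CPW@1: {C,T} ∪ {G} = {C,G,T} (union, +1)
DF@1: {T} ∪ {A} = {A,T} (union, +1)
CDFPW@1: {C,G,T} ∩ {A,T} = {T} (intersection, +0)
CDFGPW@1: {T} ∪ {G} = {G,T} (union, +1)
CW@2: {G} ∪ {C} = {C,G} (union, +1)
CPW@2: {C,G} ∩ {C} = {C} (intersection, +0)
DF@2: {T} ∪ {G} = {G,T} (union, +1)
CDFPW@2: {C} ∪ {G,T} = {C,G,T} (union, +1)
CDFGPW@2: {C,G,T} ∩ {C} = {C} (intersection, +0)
CW@3: {G} ∪ {T} = {G,T} (union, +1)
CPW@3: {G,T} ∩ {T} = {T} (intersection, +0)
DF@3: {T} ∪ {A} = {A,T} (union, +1)
CDFPW@3: {T} ∩ {A,T} = {T} (intersection, +0)
CDFGPW@3: {T} ∪ {C} = {C,T} (union, +1)
CW@4: {T} ∪ {A} = {A,T} (union, +1)
CPW@4: {A,T} ∪ {C} = {A,C,T} (union, +1)
DF@4: {G} ∩ {G} = {G} (intersection, +0)
CDFPW@4: {A,C,T} ∪ {G} = {A,C,G,T} (union, +1)
CDFGPW@4: {A,C,G,T} ∩ {C} = {C} (intersection, +0)
CW@5: {T} ∪ {C} = {C,T} (union, +1)
CPW@5: {C,T} ∪ {A} = {A,C,T} (union, +1)
DF@5: {A} ∪ {G} = {A,G} (union, +1)
CDFPW@5: {A,C,T} ∩ {A,G} = {A} (intersection, +0)
CDFGPW@5: {A} ∪ {T} = {A,T} (union, +1)
per-site changes: [3, 4, 3, 3, 3, 4]; total = 20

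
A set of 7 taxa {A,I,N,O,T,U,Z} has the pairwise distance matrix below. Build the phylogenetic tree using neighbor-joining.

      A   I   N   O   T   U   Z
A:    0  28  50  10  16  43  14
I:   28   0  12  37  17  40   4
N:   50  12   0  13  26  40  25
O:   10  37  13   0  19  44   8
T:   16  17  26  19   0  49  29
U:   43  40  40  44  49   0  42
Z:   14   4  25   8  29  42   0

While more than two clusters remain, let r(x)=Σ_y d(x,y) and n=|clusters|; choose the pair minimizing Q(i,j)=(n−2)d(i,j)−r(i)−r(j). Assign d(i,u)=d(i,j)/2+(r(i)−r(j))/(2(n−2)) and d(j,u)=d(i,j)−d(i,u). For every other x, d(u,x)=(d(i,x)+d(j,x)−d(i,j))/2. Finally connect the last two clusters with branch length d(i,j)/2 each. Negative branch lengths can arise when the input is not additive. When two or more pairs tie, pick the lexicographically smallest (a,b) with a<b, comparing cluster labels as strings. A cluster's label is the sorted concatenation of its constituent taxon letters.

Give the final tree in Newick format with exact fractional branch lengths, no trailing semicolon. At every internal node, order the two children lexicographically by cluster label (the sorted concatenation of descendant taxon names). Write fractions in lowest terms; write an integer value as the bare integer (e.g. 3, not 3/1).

(((A:147/32,T:365/32):113/32,(((I:16/5,N:44/5):17/4,U:119/4):49/12,Z:25/6):133/32):95/64,O:95/64)

iteration 1: select I,N (d=12, Q=-244); attach at lengths (16/5, 44/5); label the merged cluster IN
  updated: d(A,IN)=33, d(IN,O)=19, d(IN,T)=31/2, d(IN,U)=34, d(IN,Z)=17/2
iteration 2: select IN,U (d=34, Q=-186); attach at lengths (17/4, 119/4); label the merged cluster INU
  updated: d(A,INU)=21, d(INU,O)=29/2, d(INU,T)=61/4, d(INU,Z)=33/4
iteration 3: select INU,Z (d=33/4, Q=-187/2); attach at lengths (49/12, 25/6); label the merged cluster INUZ
  updated: d(A,INUZ)=107/8, d(INUZ,O)=57/8, d(INUZ,T)=18
iteration 4: select A,T (d=16, Q=-483/8); attach at lengths (147/32, 365/32); label the merged cluster AT
  updated: d(AT,INUZ)=123/16, d(AT,O)=13/2
iteration 5: select AT,INUZ (d=123/16, Q=-341/16); attach at lengths (113/32, 133/32); label the merged cluster AINTUZ
  updated: d(AINTUZ,O)=95/32
iteration 6: select AINTUZ,O (d=95/32); attach at lengths (95/64, 95/64); label the merged cluster AINOTUZ
final tree: (((A:147/32,T:365/32):113/32,(((I:16/5,N:44/5):17/4,U:119/4):49/12,Z:25/6):133/32):95/64,O:95/64)
total length: 2589/32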